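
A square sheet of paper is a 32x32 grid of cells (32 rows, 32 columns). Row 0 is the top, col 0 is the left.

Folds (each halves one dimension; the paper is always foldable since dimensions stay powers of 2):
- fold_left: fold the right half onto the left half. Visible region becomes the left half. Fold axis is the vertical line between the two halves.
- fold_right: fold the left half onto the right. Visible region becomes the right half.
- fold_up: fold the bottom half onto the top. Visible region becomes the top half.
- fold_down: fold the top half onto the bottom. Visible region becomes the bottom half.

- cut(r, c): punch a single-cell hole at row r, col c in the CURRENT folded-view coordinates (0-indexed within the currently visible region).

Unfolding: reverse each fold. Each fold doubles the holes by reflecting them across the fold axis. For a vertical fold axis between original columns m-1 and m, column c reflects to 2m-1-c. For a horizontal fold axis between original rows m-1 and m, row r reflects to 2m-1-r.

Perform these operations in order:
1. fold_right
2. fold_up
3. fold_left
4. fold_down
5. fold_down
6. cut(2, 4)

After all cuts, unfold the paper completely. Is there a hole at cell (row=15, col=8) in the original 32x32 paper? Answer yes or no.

Answer: no

Derivation:
Op 1 fold_right: fold axis v@16; visible region now rows[0,32) x cols[16,32) = 32x16
Op 2 fold_up: fold axis h@16; visible region now rows[0,16) x cols[16,32) = 16x16
Op 3 fold_left: fold axis v@24; visible region now rows[0,16) x cols[16,24) = 16x8
Op 4 fold_down: fold axis h@8; visible region now rows[8,16) x cols[16,24) = 8x8
Op 5 fold_down: fold axis h@12; visible region now rows[12,16) x cols[16,24) = 4x8
Op 6 cut(2, 4): punch at orig (14,20); cuts so far [(14, 20)]; region rows[12,16) x cols[16,24) = 4x8
Unfold 1 (reflect across h@12): 2 holes -> [(9, 20), (14, 20)]
Unfold 2 (reflect across h@8): 4 holes -> [(1, 20), (6, 20), (9, 20), (14, 20)]
Unfold 3 (reflect across v@24): 8 holes -> [(1, 20), (1, 27), (6, 20), (6, 27), (9, 20), (9, 27), (14, 20), (14, 27)]
Unfold 4 (reflect across h@16): 16 holes -> [(1, 20), (1, 27), (6, 20), (6, 27), (9, 20), (9, 27), (14, 20), (14, 27), (17, 20), (17, 27), (22, 20), (22, 27), (25, 20), (25, 27), (30, 20), (30, 27)]
Unfold 5 (reflect across v@16): 32 holes -> [(1, 4), (1, 11), (1, 20), (1, 27), (6, 4), (6, 11), (6, 20), (6, 27), (9, 4), (9, 11), (9, 20), (9, 27), (14, 4), (14, 11), (14, 20), (14, 27), (17, 4), (17, 11), (17, 20), (17, 27), (22, 4), (22, 11), (22, 20), (22, 27), (25, 4), (25, 11), (25, 20), (25, 27), (30, 4), (30, 11), (30, 20), (30, 27)]
Holes: [(1, 4), (1, 11), (1, 20), (1, 27), (6, 4), (6, 11), (6, 20), (6, 27), (9, 4), (9, 11), (9, 20), (9, 27), (14, 4), (14, 11), (14, 20), (14, 27), (17, 4), (17, 11), (17, 20), (17, 27), (22, 4), (22, 11), (22, 20), (22, 27), (25, 4), (25, 11), (25, 20), (25, 27), (30, 4), (30, 11), (30, 20), (30, 27)]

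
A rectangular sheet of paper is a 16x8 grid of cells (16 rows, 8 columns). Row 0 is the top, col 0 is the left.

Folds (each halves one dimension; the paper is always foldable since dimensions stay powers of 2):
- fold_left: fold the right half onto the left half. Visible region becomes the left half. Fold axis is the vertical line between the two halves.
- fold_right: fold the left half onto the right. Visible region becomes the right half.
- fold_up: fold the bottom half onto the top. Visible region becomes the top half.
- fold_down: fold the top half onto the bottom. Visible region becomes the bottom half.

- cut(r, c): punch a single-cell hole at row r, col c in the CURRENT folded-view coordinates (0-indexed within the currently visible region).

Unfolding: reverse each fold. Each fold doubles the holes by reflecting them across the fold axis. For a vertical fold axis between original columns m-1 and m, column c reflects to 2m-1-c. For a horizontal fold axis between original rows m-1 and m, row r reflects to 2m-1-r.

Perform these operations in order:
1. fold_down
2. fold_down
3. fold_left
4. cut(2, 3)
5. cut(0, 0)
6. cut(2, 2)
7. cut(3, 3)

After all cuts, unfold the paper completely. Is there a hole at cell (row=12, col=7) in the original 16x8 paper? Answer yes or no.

Op 1 fold_down: fold axis h@8; visible region now rows[8,16) x cols[0,8) = 8x8
Op 2 fold_down: fold axis h@12; visible region now rows[12,16) x cols[0,8) = 4x8
Op 3 fold_left: fold axis v@4; visible region now rows[12,16) x cols[0,4) = 4x4
Op 4 cut(2, 3): punch at orig (14,3); cuts so far [(14, 3)]; region rows[12,16) x cols[0,4) = 4x4
Op 5 cut(0, 0): punch at orig (12,0); cuts so far [(12, 0), (14, 3)]; region rows[12,16) x cols[0,4) = 4x4
Op 6 cut(2, 2): punch at orig (14,2); cuts so far [(12, 0), (14, 2), (14, 3)]; region rows[12,16) x cols[0,4) = 4x4
Op 7 cut(3, 3): punch at orig (15,3); cuts so far [(12, 0), (14, 2), (14, 3), (15, 3)]; region rows[12,16) x cols[0,4) = 4x4
Unfold 1 (reflect across v@4): 8 holes -> [(12, 0), (12, 7), (14, 2), (14, 3), (14, 4), (14, 5), (15, 3), (15, 4)]
Unfold 2 (reflect across h@12): 16 holes -> [(8, 3), (8, 4), (9, 2), (9, 3), (9, 4), (9, 5), (11, 0), (11, 7), (12, 0), (12, 7), (14, 2), (14, 3), (14, 4), (14, 5), (15, 3), (15, 4)]
Unfold 3 (reflect across h@8): 32 holes -> [(0, 3), (0, 4), (1, 2), (1, 3), (1, 4), (1, 5), (3, 0), (3, 7), (4, 0), (4, 7), (6, 2), (6, 3), (6, 4), (6, 5), (7, 3), (7, 4), (8, 3), (8, 4), (9, 2), (9, 3), (9, 4), (9, 5), (11, 0), (11, 7), (12, 0), (12, 7), (14, 2), (14, 3), (14, 4), (14, 5), (15, 3), (15, 4)]
Holes: [(0, 3), (0, 4), (1, 2), (1, 3), (1, 4), (1, 5), (3, 0), (3, 7), (4, 0), (4, 7), (6, 2), (6, 3), (6, 4), (6, 5), (7, 3), (7, 4), (8, 3), (8, 4), (9, 2), (9, 3), (9, 4), (9, 5), (11, 0), (11, 7), (12, 0), (12, 7), (14, 2), (14, 3), (14, 4), (14, 5), (15, 3), (15, 4)]

Answer: yes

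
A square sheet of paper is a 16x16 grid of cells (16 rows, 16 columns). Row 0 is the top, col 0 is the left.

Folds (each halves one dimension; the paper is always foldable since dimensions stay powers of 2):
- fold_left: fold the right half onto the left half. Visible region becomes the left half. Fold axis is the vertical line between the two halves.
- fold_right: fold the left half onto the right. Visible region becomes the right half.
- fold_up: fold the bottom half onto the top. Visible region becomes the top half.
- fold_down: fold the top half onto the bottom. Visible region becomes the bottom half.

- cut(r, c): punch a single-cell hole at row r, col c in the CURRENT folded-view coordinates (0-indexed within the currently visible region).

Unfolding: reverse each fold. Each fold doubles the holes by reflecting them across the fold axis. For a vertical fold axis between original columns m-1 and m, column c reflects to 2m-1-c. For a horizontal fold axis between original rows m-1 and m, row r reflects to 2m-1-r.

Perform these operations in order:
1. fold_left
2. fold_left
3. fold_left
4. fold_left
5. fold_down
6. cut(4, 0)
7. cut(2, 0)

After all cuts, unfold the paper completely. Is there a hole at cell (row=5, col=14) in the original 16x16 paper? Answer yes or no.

Op 1 fold_left: fold axis v@8; visible region now rows[0,16) x cols[0,8) = 16x8
Op 2 fold_left: fold axis v@4; visible region now rows[0,16) x cols[0,4) = 16x4
Op 3 fold_left: fold axis v@2; visible region now rows[0,16) x cols[0,2) = 16x2
Op 4 fold_left: fold axis v@1; visible region now rows[0,16) x cols[0,1) = 16x1
Op 5 fold_down: fold axis h@8; visible region now rows[8,16) x cols[0,1) = 8x1
Op 6 cut(4, 0): punch at orig (12,0); cuts so far [(12, 0)]; region rows[8,16) x cols[0,1) = 8x1
Op 7 cut(2, 0): punch at orig (10,0); cuts so far [(10, 0), (12, 0)]; region rows[8,16) x cols[0,1) = 8x1
Unfold 1 (reflect across h@8): 4 holes -> [(3, 0), (5, 0), (10, 0), (12, 0)]
Unfold 2 (reflect across v@1): 8 holes -> [(3, 0), (3, 1), (5, 0), (5, 1), (10, 0), (10, 1), (12, 0), (12, 1)]
Unfold 3 (reflect across v@2): 16 holes -> [(3, 0), (3, 1), (3, 2), (3, 3), (5, 0), (5, 1), (5, 2), (5, 3), (10, 0), (10, 1), (10, 2), (10, 3), (12, 0), (12, 1), (12, 2), (12, 3)]
Unfold 4 (reflect across v@4): 32 holes -> [(3, 0), (3, 1), (3, 2), (3, 3), (3, 4), (3, 5), (3, 6), (3, 7), (5, 0), (5, 1), (5, 2), (5, 3), (5, 4), (5, 5), (5, 6), (5, 7), (10, 0), (10, 1), (10, 2), (10, 3), (10, 4), (10, 5), (10, 6), (10, 7), (12, 0), (12, 1), (12, 2), (12, 3), (12, 4), (12, 5), (12, 6), (12, 7)]
Unfold 5 (reflect across v@8): 64 holes -> [(3, 0), (3, 1), (3, 2), (3, 3), (3, 4), (3, 5), (3, 6), (3, 7), (3, 8), (3, 9), (3, 10), (3, 11), (3, 12), (3, 13), (3, 14), (3, 15), (5, 0), (5, 1), (5, 2), (5, 3), (5, 4), (5, 5), (5, 6), (5, 7), (5, 8), (5, 9), (5, 10), (5, 11), (5, 12), (5, 13), (5, 14), (5, 15), (10, 0), (10, 1), (10, 2), (10, 3), (10, 4), (10, 5), (10, 6), (10, 7), (10, 8), (10, 9), (10, 10), (10, 11), (10, 12), (10, 13), (10, 14), (10, 15), (12, 0), (12, 1), (12, 2), (12, 3), (12, 4), (12, 5), (12, 6), (12, 7), (12, 8), (12, 9), (12, 10), (12, 11), (12, 12), (12, 13), (12, 14), (12, 15)]
Holes: [(3, 0), (3, 1), (3, 2), (3, 3), (3, 4), (3, 5), (3, 6), (3, 7), (3, 8), (3, 9), (3, 10), (3, 11), (3, 12), (3, 13), (3, 14), (3, 15), (5, 0), (5, 1), (5, 2), (5, 3), (5, 4), (5, 5), (5, 6), (5, 7), (5, 8), (5, 9), (5, 10), (5, 11), (5, 12), (5, 13), (5, 14), (5, 15), (10, 0), (10, 1), (10, 2), (10, 3), (10, 4), (10, 5), (10, 6), (10, 7), (10, 8), (10, 9), (10, 10), (10, 11), (10, 12), (10, 13), (10, 14), (10, 15), (12, 0), (12, 1), (12, 2), (12, 3), (12, 4), (12, 5), (12, 6), (12, 7), (12, 8), (12, 9), (12, 10), (12, 11), (12, 12), (12, 13), (12, 14), (12, 15)]

Answer: yes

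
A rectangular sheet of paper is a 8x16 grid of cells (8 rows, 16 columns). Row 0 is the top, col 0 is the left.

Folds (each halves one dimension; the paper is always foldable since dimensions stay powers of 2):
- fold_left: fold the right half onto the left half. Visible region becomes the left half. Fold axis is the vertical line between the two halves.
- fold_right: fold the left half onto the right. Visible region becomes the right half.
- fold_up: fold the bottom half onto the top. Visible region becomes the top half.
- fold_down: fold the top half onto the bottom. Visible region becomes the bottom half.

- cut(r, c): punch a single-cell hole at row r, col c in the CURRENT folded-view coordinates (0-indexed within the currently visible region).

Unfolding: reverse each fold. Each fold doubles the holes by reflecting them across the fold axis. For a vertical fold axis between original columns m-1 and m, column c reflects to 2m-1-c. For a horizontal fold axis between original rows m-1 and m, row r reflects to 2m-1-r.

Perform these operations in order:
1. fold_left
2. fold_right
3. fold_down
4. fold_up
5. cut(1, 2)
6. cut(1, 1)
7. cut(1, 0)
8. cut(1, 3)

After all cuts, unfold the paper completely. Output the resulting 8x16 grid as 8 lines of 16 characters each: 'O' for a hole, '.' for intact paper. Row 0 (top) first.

Op 1 fold_left: fold axis v@8; visible region now rows[0,8) x cols[0,8) = 8x8
Op 2 fold_right: fold axis v@4; visible region now rows[0,8) x cols[4,8) = 8x4
Op 3 fold_down: fold axis h@4; visible region now rows[4,8) x cols[4,8) = 4x4
Op 4 fold_up: fold axis h@6; visible region now rows[4,6) x cols[4,8) = 2x4
Op 5 cut(1, 2): punch at orig (5,6); cuts so far [(5, 6)]; region rows[4,6) x cols[4,8) = 2x4
Op 6 cut(1, 1): punch at orig (5,5); cuts so far [(5, 5), (5, 6)]; region rows[4,6) x cols[4,8) = 2x4
Op 7 cut(1, 0): punch at orig (5,4); cuts so far [(5, 4), (5, 5), (5, 6)]; region rows[4,6) x cols[4,8) = 2x4
Op 8 cut(1, 3): punch at orig (5,7); cuts so far [(5, 4), (5, 5), (5, 6), (5, 7)]; region rows[4,6) x cols[4,8) = 2x4
Unfold 1 (reflect across h@6): 8 holes -> [(5, 4), (5, 5), (5, 6), (5, 7), (6, 4), (6, 5), (6, 6), (6, 7)]
Unfold 2 (reflect across h@4): 16 holes -> [(1, 4), (1, 5), (1, 6), (1, 7), (2, 4), (2, 5), (2, 6), (2, 7), (5, 4), (5, 5), (5, 6), (5, 7), (6, 4), (6, 5), (6, 6), (6, 7)]
Unfold 3 (reflect across v@4): 32 holes -> [(1, 0), (1, 1), (1, 2), (1, 3), (1, 4), (1, 5), (1, 6), (1, 7), (2, 0), (2, 1), (2, 2), (2, 3), (2, 4), (2, 5), (2, 6), (2, 7), (5, 0), (5, 1), (5, 2), (5, 3), (5, 4), (5, 5), (5, 6), (5, 7), (6, 0), (6, 1), (6, 2), (6, 3), (6, 4), (6, 5), (6, 6), (6, 7)]
Unfold 4 (reflect across v@8): 64 holes -> [(1, 0), (1, 1), (1, 2), (1, 3), (1, 4), (1, 5), (1, 6), (1, 7), (1, 8), (1, 9), (1, 10), (1, 11), (1, 12), (1, 13), (1, 14), (1, 15), (2, 0), (2, 1), (2, 2), (2, 3), (2, 4), (2, 5), (2, 6), (2, 7), (2, 8), (2, 9), (2, 10), (2, 11), (2, 12), (2, 13), (2, 14), (2, 15), (5, 0), (5, 1), (5, 2), (5, 3), (5, 4), (5, 5), (5, 6), (5, 7), (5, 8), (5, 9), (5, 10), (5, 11), (5, 12), (5, 13), (5, 14), (5, 15), (6, 0), (6, 1), (6, 2), (6, 3), (6, 4), (6, 5), (6, 6), (6, 7), (6, 8), (6, 9), (6, 10), (6, 11), (6, 12), (6, 13), (6, 14), (6, 15)]

Answer: ................
OOOOOOOOOOOOOOOO
OOOOOOOOOOOOOOOO
................
................
OOOOOOOOOOOOOOOO
OOOOOOOOOOOOOOOO
................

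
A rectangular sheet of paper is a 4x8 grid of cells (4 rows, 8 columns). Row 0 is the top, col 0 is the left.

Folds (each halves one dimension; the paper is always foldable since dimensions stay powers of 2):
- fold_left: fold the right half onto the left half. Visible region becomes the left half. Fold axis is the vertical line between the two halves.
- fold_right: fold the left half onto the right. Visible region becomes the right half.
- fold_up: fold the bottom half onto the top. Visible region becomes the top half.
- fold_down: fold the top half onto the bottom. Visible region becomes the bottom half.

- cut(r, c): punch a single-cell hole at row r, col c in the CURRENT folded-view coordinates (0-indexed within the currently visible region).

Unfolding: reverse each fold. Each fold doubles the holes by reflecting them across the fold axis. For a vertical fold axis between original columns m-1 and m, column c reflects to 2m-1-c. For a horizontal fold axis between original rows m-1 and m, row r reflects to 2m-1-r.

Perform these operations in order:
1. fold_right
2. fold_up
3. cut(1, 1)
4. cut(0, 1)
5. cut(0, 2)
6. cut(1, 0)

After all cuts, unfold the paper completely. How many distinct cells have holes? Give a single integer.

Op 1 fold_right: fold axis v@4; visible region now rows[0,4) x cols[4,8) = 4x4
Op 2 fold_up: fold axis h@2; visible region now rows[0,2) x cols[4,8) = 2x4
Op 3 cut(1, 1): punch at orig (1,5); cuts so far [(1, 5)]; region rows[0,2) x cols[4,8) = 2x4
Op 4 cut(0, 1): punch at orig (0,5); cuts so far [(0, 5), (1, 5)]; region rows[0,2) x cols[4,8) = 2x4
Op 5 cut(0, 2): punch at orig (0,6); cuts so far [(0, 5), (0, 6), (1, 5)]; region rows[0,2) x cols[4,8) = 2x4
Op 6 cut(1, 0): punch at orig (1,4); cuts so far [(0, 5), (0, 6), (1, 4), (1, 5)]; region rows[0,2) x cols[4,8) = 2x4
Unfold 1 (reflect across h@2): 8 holes -> [(0, 5), (0, 6), (1, 4), (1, 5), (2, 4), (2, 5), (3, 5), (3, 6)]
Unfold 2 (reflect across v@4): 16 holes -> [(0, 1), (0, 2), (0, 5), (0, 6), (1, 2), (1, 3), (1, 4), (1, 5), (2, 2), (2, 3), (2, 4), (2, 5), (3, 1), (3, 2), (3, 5), (3, 6)]

Answer: 16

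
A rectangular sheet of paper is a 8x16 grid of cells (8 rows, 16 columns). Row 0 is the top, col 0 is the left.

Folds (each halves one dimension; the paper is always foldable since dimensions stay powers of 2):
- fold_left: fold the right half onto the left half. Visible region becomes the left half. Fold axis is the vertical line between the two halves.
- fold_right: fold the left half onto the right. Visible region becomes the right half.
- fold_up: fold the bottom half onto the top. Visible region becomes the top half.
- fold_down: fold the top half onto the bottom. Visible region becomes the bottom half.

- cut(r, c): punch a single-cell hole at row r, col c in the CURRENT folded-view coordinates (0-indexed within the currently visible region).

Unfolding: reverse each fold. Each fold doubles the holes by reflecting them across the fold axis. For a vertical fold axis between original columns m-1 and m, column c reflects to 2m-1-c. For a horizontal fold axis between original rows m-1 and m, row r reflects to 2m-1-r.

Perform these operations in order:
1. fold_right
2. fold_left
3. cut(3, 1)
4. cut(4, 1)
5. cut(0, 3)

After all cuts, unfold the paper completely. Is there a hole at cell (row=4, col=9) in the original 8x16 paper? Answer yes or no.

Answer: yes

Derivation:
Op 1 fold_right: fold axis v@8; visible region now rows[0,8) x cols[8,16) = 8x8
Op 2 fold_left: fold axis v@12; visible region now rows[0,8) x cols[8,12) = 8x4
Op 3 cut(3, 1): punch at orig (3,9); cuts so far [(3, 9)]; region rows[0,8) x cols[8,12) = 8x4
Op 4 cut(4, 1): punch at orig (4,9); cuts so far [(3, 9), (4, 9)]; region rows[0,8) x cols[8,12) = 8x4
Op 5 cut(0, 3): punch at orig (0,11); cuts so far [(0, 11), (3, 9), (4, 9)]; region rows[0,8) x cols[8,12) = 8x4
Unfold 1 (reflect across v@12): 6 holes -> [(0, 11), (0, 12), (3, 9), (3, 14), (4, 9), (4, 14)]
Unfold 2 (reflect across v@8): 12 holes -> [(0, 3), (0, 4), (0, 11), (0, 12), (3, 1), (3, 6), (3, 9), (3, 14), (4, 1), (4, 6), (4, 9), (4, 14)]
Holes: [(0, 3), (0, 4), (0, 11), (0, 12), (3, 1), (3, 6), (3, 9), (3, 14), (4, 1), (4, 6), (4, 9), (4, 14)]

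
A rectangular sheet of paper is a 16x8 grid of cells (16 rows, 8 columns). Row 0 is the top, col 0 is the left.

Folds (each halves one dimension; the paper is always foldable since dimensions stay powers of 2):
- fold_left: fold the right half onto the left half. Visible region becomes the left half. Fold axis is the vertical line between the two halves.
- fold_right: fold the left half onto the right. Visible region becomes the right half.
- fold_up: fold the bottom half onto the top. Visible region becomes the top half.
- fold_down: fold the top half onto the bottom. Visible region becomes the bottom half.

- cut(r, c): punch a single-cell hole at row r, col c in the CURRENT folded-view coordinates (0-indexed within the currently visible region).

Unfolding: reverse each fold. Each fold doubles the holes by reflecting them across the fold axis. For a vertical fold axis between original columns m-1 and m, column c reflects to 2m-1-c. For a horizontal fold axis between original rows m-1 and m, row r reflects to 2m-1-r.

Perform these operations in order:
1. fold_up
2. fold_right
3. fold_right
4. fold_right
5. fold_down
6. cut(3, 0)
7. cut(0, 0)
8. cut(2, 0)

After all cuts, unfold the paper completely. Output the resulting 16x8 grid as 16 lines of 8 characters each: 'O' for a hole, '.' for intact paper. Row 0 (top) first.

Op 1 fold_up: fold axis h@8; visible region now rows[0,8) x cols[0,8) = 8x8
Op 2 fold_right: fold axis v@4; visible region now rows[0,8) x cols[4,8) = 8x4
Op 3 fold_right: fold axis v@6; visible region now rows[0,8) x cols[6,8) = 8x2
Op 4 fold_right: fold axis v@7; visible region now rows[0,8) x cols[7,8) = 8x1
Op 5 fold_down: fold axis h@4; visible region now rows[4,8) x cols[7,8) = 4x1
Op 6 cut(3, 0): punch at orig (7,7); cuts so far [(7, 7)]; region rows[4,8) x cols[7,8) = 4x1
Op 7 cut(0, 0): punch at orig (4,7); cuts so far [(4, 7), (7, 7)]; region rows[4,8) x cols[7,8) = 4x1
Op 8 cut(2, 0): punch at orig (6,7); cuts so far [(4, 7), (6, 7), (7, 7)]; region rows[4,8) x cols[7,8) = 4x1
Unfold 1 (reflect across h@4): 6 holes -> [(0, 7), (1, 7), (3, 7), (4, 7), (6, 7), (7, 7)]
Unfold 2 (reflect across v@7): 12 holes -> [(0, 6), (0, 7), (1, 6), (1, 7), (3, 6), (3, 7), (4, 6), (4, 7), (6, 6), (6, 7), (7, 6), (7, 7)]
Unfold 3 (reflect across v@6): 24 holes -> [(0, 4), (0, 5), (0, 6), (0, 7), (1, 4), (1, 5), (1, 6), (1, 7), (3, 4), (3, 5), (3, 6), (3, 7), (4, 4), (4, 5), (4, 6), (4, 7), (6, 4), (6, 5), (6, 6), (6, 7), (7, 4), (7, 5), (7, 6), (7, 7)]
Unfold 4 (reflect across v@4): 48 holes -> [(0, 0), (0, 1), (0, 2), (0, 3), (0, 4), (0, 5), (0, 6), (0, 7), (1, 0), (1, 1), (1, 2), (1, 3), (1, 4), (1, 5), (1, 6), (1, 7), (3, 0), (3, 1), (3, 2), (3, 3), (3, 4), (3, 5), (3, 6), (3, 7), (4, 0), (4, 1), (4, 2), (4, 3), (4, 4), (4, 5), (4, 6), (4, 7), (6, 0), (6, 1), (6, 2), (6, 3), (6, 4), (6, 5), (6, 6), (6, 7), (7, 0), (7, 1), (7, 2), (7, 3), (7, 4), (7, 5), (7, 6), (7, 7)]
Unfold 5 (reflect across h@8): 96 holes -> [(0, 0), (0, 1), (0, 2), (0, 3), (0, 4), (0, 5), (0, 6), (0, 7), (1, 0), (1, 1), (1, 2), (1, 3), (1, 4), (1, 5), (1, 6), (1, 7), (3, 0), (3, 1), (3, 2), (3, 3), (3, 4), (3, 5), (3, 6), (3, 7), (4, 0), (4, 1), (4, 2), (4, 3), (4, 4), (4, 5), (4, 6), (4, 7), (6, 0), (6, 1), (6, 2), (6, 3), (6, 4), (6, 5), (6, 6), (6, 7), (7, 0), (7, 1), (7, 2), (7, 3), (7, 4), (7, 5), (7, 6), (7, 7), (8, 0), (8, 1), (8, 2), (8, 3), (8, 4), (8, 5), (8, 6), (8, 7), (9, 0), (9, 1), (9, 2), (9, 3), (9, 4), (9, 5), (9, 6), (9, 7), (11, 0), (11, 1), (11, 2), (11, 3), (11, 4), (11, 5), (11, 6), (11, 7), (12, 0), (12, 1), (12, 2), (12, 3), (12, 4), (12, 5), (12, 6), (12, 7), (14, 0), (14, 1), (14, 2), (14, 3), (14, 4), (14, 5), (14, 6), (14, 7), (15, 0), (15, 1), (15, 2), (15, 3), (15, 4), (15, 5), (15, 6), (15, 7)]

Answer: OOOOOOOO
OOOOOOOO
........
OOOOOOOO
OOOOOOOO
........
OOOOOOOO
OOOOOOOO
OOOOOOOO
OOOOOOOO
........
OOOOOOOO
OOOOOOOO
........
OOOOOOOO
OOOOOOOO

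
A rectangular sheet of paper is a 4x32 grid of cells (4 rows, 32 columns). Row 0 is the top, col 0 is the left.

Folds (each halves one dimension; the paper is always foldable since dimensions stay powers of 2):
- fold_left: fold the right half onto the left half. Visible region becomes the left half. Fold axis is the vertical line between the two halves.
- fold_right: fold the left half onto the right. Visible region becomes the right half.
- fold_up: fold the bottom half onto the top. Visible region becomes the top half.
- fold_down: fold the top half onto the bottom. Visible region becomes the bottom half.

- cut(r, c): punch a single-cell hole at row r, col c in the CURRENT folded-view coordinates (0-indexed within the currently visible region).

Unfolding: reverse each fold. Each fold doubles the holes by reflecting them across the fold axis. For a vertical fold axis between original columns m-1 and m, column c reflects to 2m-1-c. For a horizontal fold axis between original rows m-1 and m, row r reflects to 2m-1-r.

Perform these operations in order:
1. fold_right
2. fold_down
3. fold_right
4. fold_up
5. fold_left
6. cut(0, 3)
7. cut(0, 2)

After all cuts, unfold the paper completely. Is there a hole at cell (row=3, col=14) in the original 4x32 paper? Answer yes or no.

Op 1 fold_right: fold axis v@16; visible region now rows[0,4) x cols[16,32) = 4x16
Op 2 fold_down: fold axis h@2; visible region now rows[2,4) x cols[16,32) = 2x16
Op 3 fold_right: fold axis v@24; visible region now rows[2,4) x cols[24,32) = 2x8
Op 4 fold_up: fold axis h@3; visible region now rows[2,3) x cols[24,32) = 1x8
Op 5 fold_left: fold axis v@28; visible region now rows[2,3) x cols[24,28) = 1x4
Op 6 cut(0, 3): punch at orig (2,27); cuts so far [(2, 27)]; region rows[2,3) x cols[24,28) = 1x4
Op 7 cut(0, 2): punch at orig (2,26); cuts so far [(2, 26), (2, 27)]; region rows[2,3) x cols[24,28) = 1x4
Unfold 1 (reflect across v@28): 4 holes -> [(2, 26), (2, 27), (2, 28), (2, 29)]
Unfold 2 (reflect across h@3): 8 holes -> [(2, 26), (2, 27), (2, 28), (2, 29), (3, 26), (3, 27), (3, 28), (3, 29)]
Unfold 3 (reflect across v@24): 16 holes -> [(2, 18), (2, 19), (2, 20), (2, 21), (2, 26), (2, 27), (2, 28), (2, 29), (3, 18), (3, 19), (3, 20), (3, 21), (3, 26), (3, 27), (3, 28), (3, 29)]
Unfold 4 (reflect across h@2): 32 holes -> [(0, 18), (0, 19), (0, 20), (0, 21), (0, 26), (0, 27), (0, 28), (0, 29), (1, 18), (1, 19), (1, 20), (1, 21), (1, 26), (1, 27), (1, 28), (1, 29), (2, 18), (2, 19), (2, 20), (2, 21), (2, 26), (2, 27), (2, 28), (2, 29), (3, 18), (3, 19), (3, 20), (3, 21), (3, 26), (3, 27), (3, 28), (3, 29)]
Unfold 5 (reflect across v@16): 64 holes -> [(0, 2), (0, 3), (0, 4), (0, 5), (0, 10), (0, 11), (0, 12), (0, 13), (0, 18), (0, 19), (0, 20), (0, 21), (0, 26), (0, 27), (0, 28), (0, 29), (1, 2), (1, 3), (1, 4), (1, 5), (1, 10), (1, 11), (1, 12), (1, 13), (1, 18), (1, 19), (1, 20), (1, 21), (1, 26), (1, 27), (1, 28), (1, 29), (2, 2), (2, 3), (2, 4), (2, 5), (2, 10), (2, 11), (2, 12), (2, 13), (2, 18), (2, 19), (2, 20), (2, 21), (2, 26), (2, 27), (2, 28), (2, 29), (3, 2), (3, 3), (3, 4), (3, 5), (3, 10), (3, 11), (3, 12), (3, 13), (3, 18), (3, 19), (3, 20), (3, 21), (3, 26), (3, 27), (3, 28), (3, 29)]
Holes: [(0, 2), (0, 3), (0, 4), (0, 5), (0, 10), (0, 11), (0, 12), (0, 13), (0, 18), (0, 19), (0, 20), (0, 21), (0, 26), (0, 27), (0, 28), (0, 29), (1, 2), (1, 3), (1, 4), (1, 5), (1, 10), (1, 11), (1, 12), (1, 13), (1, 18), (1, 19), (1, 20), (1, 21), (1, 26), (1, 27), (1, 28), (1, 29), (2, 2), (2, 3), (2, 4), (2, 5), (2, 10), (2, 11), (2, 12), (2, 13), (2, 18), (2, 19), (2, 20), (2, 21), (2, 26), (2, 27), (2, 28), (2, 29), (3, 2), (3, 3), (3, 4), (3, 5), (3, 10), (3, 11), (3, 12), (3, 13), (3, 18), (3, 19), (3, 20), (3, 21), (3, 26), (3, 27), (3, 28), (3, 29)]

Answer: no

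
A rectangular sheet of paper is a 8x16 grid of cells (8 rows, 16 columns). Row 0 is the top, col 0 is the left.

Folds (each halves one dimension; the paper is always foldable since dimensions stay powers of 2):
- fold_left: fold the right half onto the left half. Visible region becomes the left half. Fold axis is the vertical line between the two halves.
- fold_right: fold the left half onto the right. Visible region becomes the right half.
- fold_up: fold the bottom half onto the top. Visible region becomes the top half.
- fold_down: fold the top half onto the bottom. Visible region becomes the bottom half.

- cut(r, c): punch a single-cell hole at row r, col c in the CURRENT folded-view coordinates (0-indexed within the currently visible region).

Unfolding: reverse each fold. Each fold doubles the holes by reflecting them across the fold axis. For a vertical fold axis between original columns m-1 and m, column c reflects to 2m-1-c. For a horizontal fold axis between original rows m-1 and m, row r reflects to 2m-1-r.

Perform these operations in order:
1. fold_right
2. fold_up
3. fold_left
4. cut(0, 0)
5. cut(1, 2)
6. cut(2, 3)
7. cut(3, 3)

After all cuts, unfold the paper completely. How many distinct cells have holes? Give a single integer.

Answer: 32

Derivation:
Op 1 fold_right: fold axis v@8; visible region now rows[0,8) x cols[8,16) = 8x8
Op 2 fold_up: fold axis h@4; visible region now rows[0,4) x cols[8,16) = 4x8
Op 3 fold_left: fold axis v@12; visible region now rows[0,4) x cols[8,12) = 4x4
Op 4 cut(0, 0): punch at orig (0,8); cuts so far [(0, 8)]; region rows[0,4) x cols[8,12) = 4x4
Op 5 cut(1, 2): punch at orig (1,10); cuts so far [(0, 8), (1, 10)]; region rows[0,4) x cols[8,12) = 4x4
Op 6 cut(2, 3): punch at orig (2,11); cuts so far [(0, 8), (1, 10), (2, 11)]; region rows[0,4) x cols[8,12) = 4x4
Op 7 cut(3, 3): punch at orig (3,11); cuts so far [(0, 8), (1, 10), (2, 11), (3, 11)]; region rows[0,4) x cols[8,12) = 4x4
Unfold 1 (reflect across v@12): 8 holes -> [(0, 8), (0, 15), (1, 10), (1, 13), (2, 11), (2, 12), (3, 11), (3, 12)]
Unfold 2 (reflect across h@4): 16 holes -> [(0, 8), (0, 15), (1, 10), (1, 13), (2, 11), (2, 12), (3, 11), (3, 12), (4, 11), (4, 12), (5, 11), (5, 12), (6, 10), (6, 13), (7, 8), (7, 15)]
Unfold 3 (reflect across v@8): 32 holes -> [(0, 0), (0, 7), (0, 8), (0, 15), (1, 2), (1, 5), (1, 10), (1, 13), (2, 3), (2, 4), (2, 11), (2, 12), (3, 3), (3, 4), (3, 11), (3, 12), (4, 3), (4, 4), (4, 11), (4, 12), (5, 3), (5, 4), (5, 11), (5, 12), (6, 2), (6, 5), (6, 10), (6, 13), (7, 0), (7, 7), (7, 8), (7, 15)]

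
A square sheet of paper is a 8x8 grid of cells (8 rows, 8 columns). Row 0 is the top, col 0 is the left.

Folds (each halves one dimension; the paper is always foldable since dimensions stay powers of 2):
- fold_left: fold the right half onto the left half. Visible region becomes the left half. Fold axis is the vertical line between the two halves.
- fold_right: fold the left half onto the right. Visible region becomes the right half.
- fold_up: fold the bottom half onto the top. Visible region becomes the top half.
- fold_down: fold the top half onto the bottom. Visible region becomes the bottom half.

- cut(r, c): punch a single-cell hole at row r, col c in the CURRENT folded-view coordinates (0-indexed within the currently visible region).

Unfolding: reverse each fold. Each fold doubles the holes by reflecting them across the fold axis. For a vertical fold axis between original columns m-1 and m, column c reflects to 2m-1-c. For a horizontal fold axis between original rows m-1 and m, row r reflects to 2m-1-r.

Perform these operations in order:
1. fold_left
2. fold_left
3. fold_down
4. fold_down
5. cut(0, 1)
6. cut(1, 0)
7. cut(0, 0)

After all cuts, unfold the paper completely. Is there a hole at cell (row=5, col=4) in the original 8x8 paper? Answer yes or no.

Answer: yes

Derivation:
Op 1 fold_left: fold axis v@4; visible region now rows[0,8) x cols[0,4) = 8x4
Op 2 fold_left: fold axis v@2; visible region now rows[0,8) x cols[0,2) = 8x2
Op 3 fold_down: fold axis h@4; visible region now rows[4,8) x cols[0,2) = 4x2
Op 4 fold_down: fold axis h@6; visible region now rows[6,8) x cols[0,2) = 2x2
Op 5 cut(0, 1): punch at orig (6,1); cuts so far [(6, 1)]; region rows[6,8) x cols[0,2) = 2x2
Op 6 cut(1, 0): punch at orig (7,0); cuts so far [(6, 1), (7, 0)]; region rows[6,8) x cols[0,2) = 2x2
Op 7 cut(0, 0): punch at orig (6,0); cuts so far [(6, 0), (6, 1), (7, 0)]; region rows[6,8) x cols[0,2) = 2x2
Unfold 1 (reflect across h@6): 6 holes -> [(4, 0), (5, 0), (5, 1), (6, 0), (6, 1), (7, 0)]
Unfold 2 (reflect across h@4): 12 holes -> [(0, 0), (1, 0), (1, 1), (2, 0), (2, 1), (3, 0), (4, 0), (5, 0), (5, 1), (6, 0), (6, 1), (7, 0)]
Unfold 3 (reflect across v@2): 24 holes -> [(0, 0), (0, 3), (1, 0), (1, 1), (1, 2), (1, 3), (2, 0), (2, 1), (2, 2), (2, 3), (3, 0), (3, 3), (4, 0), (4, 3), (5, 0), (5, 1), (5, 2), (5, 3), (6, 0), (6, 1), (6, 2), (6, 3), (7, 0), (7, 3)]
Unfold 4 (reflect across v@4): 48 holes -> [(0, 0), (0, 3), (0, 4), (0, 7), (1, 0), (1, 1), (1, 2), (1, 3), (1, 4), (1, 5), (1, 6), (1, 7), (2, 0), (2, 1), (2, 2), (2, 3), (2, 4), (2, 5), (2, 6), (2, 7), (3, 0), (3, 3), (3, 4), (3, 7), (4, 0), (4, 3), (4, 4), (4, 7), (5, 0), (5, 1), (5, 2), (5, 3), (5, 4), (5, 5), (5, 6), (5, 7), (6, 0), (6, 1), (6, 2), (6, 3), (6, 4), (6, 5), (6, 6), (6, 7), (7, 0), (7, 3), (7, 4), (7, 7)]
Holes: [(0, 0), (0, 3), (0, 4), (0, 7), (1, 0), (1, 1), (1, 2), (1, 3), (1, 4), (1, 5), (1, 6), (1, 7), (2, 0), (2, 1), (2, 2), (2, 3), (2, 4), (2, 5), (2, 6), (2, 7), (3, 0), (3, 3), (3, 4), (3, 7), (4, 0), (4, 3), (4, 4), (4, 7), (5, 0), (5, 1), (5, 2), (5, 3), (5, 4), (5, 5), (5, 6), (5, 7), (6, 0), (6, 1), (6, 2), (6, 3), (6, 4), (6, 5), (6, 6), (6, 7), (7, 0), (7, 3), (7, 4), (7, 7)]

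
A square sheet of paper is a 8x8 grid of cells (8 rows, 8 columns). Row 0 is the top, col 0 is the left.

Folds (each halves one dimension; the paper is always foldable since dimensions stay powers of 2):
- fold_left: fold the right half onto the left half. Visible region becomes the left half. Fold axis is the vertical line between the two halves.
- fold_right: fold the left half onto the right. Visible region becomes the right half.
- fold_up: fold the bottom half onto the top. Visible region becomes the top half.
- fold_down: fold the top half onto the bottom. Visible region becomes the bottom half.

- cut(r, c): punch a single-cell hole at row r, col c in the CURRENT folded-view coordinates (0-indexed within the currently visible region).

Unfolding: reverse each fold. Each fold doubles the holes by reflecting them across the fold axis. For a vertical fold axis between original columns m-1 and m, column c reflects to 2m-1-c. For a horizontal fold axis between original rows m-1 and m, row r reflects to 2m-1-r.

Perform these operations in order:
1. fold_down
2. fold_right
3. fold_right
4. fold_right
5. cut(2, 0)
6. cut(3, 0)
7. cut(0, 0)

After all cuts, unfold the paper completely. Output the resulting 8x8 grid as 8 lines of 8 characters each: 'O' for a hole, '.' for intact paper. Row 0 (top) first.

Answer: OOOOOOOO
OOOOOOOO
........
OOOOOOOO
OOOOOOOO
........
OOOOOOOO
OOOOOOOO

Derivation:
Op 1 fold_down: fold axis h@4; visible region now rows[4,8) x cols[0,8) = 4x8
Op 2 fold_right: fold axis v@4; visible region now rows[4,8) x cols[4,8) = 4x4
Op 3 fold_right: fold axis v@6; visible region now rows[4,8) x cols[6,8) = 4x2
Op 4 fold_right: fold axis v@7; visible region now rows[4,8) x cols[7,8) = 4x1
Op 5 cut(2, 0): punch at orig (6,7); cuts so far [(6, 7)]; region rows[4,8) x cols[7,8) = 4x1
Op 6 cut(3, 0): punch at orig (7,7); cuts so far [(6, 7), (7, 7)]; region rows[4,8) x cols[7,8) = 4x1
Op 7 cut(0, 0): punch at orig (4,7); cuts so far [(4, 7), (6, 7), (7, 7)]; region rows[4,8) x cols[7,8) = 4x1
Unfold 1 (reflect across v@7): 6 holes -> [(4, 6), (4, 7), (6, 6), (6, 7), (7, 6), (7, 7)]
Unfold 2 (reflect across v@6): 12 holes -> [(4, 4), (4, 5), (4, 6), (4, 7), (6, 4), (6, 5), (6, 6), (6, 7), (7, 4), (7, 5), (7, 6), (7, 7)]
Unfold 3 (reflect across v@4): 24 holes -> [(4, 0), (4, 1), (4, 2), (4, 3), (4, 4), (4, 5), (4, 6), (4, 7), (6, 0), (6, 1), (6, 2), (6, 3), (6, 4), (6, 5), (6, 6), (6, 7), (7, 0), (7, 1), (7, 2), (7, 3), (7, 4), (7, 5), (7, 6), (7, 7)]
Unfold 4 (reflect across h@4): 48 holes -> [(0, 0), (0, 1), (0, 2), (0, 3), (0, 4), (0, 5), (0, 6), (0, 7), (1, 0), (1, 1), (1, 2), (1, 3), (1, 4), (1, 5), (1, 6), (1, 7), (3, 0), (3, 1), (3, 2), (3, 3), (3, 4), (3, 5), (3, 6), (3, 7), (4, 0), (4, 1), (4, 2), (4, 3), (4, 4), (4, 5), (4, 6), (4, 7), (6, 0), (6, 1), (6, 2), (6, 3), (6, 4), (6, 5), (6, 6), (6, 7), (7, 0), (7, 1), (7, 2), (7, 3), (7, 4), (7, 5), (7, 6), (7, 7)]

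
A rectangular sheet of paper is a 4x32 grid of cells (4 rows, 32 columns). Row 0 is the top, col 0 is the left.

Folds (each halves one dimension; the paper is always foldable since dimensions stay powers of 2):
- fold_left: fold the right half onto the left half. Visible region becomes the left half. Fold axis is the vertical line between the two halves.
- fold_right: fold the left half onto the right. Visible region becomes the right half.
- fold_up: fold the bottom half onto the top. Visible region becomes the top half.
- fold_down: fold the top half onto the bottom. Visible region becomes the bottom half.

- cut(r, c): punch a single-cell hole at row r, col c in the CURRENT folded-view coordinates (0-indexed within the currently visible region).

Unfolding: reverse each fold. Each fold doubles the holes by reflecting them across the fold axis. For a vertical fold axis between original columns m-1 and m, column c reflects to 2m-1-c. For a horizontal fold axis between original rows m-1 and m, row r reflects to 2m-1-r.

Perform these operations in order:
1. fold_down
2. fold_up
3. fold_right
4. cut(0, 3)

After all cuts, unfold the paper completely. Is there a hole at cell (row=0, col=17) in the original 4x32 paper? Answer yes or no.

Answer: no

Derivation:
Op 1 fold_down: fold axis h@2; visible region now rows[2,4) x cols[0,32) = 2x32
Op 2 fold_up: fold axis h@3; visible region now rows[2,3) x cols[0,32) = 1x32
Op 3 fold_right: fold axis v@16; visible region now rows[2,3) x cols[16,32) = 1x16
Op 4 cut(0, 3): punch at orig (2,19); cuts so far [(2, 19)]; region rows[2,3) x cols[16,32) = 1x16
Unfold 1 (reflect across v@16): 2 holes -> [(2, 12), (2, 19)]
Unfold 2 (reflect across h@3): 4 holes -> [(2, 12), (2, 19), (3, 12), (3, 19)]
Unfold 3 (reflect across h@2): 8 holes -> [(0, 12), (0, 19), (1, 12), (1, 19), (2, 12), (2, 19), (3, 12), (3, 19)]
Holes: [(0, 12), (0, 19), (1, 12), (1, 19), (2, 12), (2, 19), (3, 12), (3, 19)]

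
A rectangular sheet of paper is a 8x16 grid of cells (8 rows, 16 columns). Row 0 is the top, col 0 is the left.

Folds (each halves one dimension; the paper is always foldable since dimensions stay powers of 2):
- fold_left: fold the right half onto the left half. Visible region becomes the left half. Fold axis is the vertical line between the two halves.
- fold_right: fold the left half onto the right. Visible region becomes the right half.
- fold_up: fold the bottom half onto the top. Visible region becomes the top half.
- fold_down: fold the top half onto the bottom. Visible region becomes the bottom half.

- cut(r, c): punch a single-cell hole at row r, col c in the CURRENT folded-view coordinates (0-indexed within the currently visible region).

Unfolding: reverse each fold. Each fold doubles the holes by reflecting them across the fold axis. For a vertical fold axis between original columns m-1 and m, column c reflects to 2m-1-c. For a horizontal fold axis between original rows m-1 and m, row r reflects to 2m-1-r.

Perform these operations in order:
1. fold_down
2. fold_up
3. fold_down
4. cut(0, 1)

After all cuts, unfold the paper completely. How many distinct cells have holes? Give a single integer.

Answer: 8

Derivation:
Op 1 fold_down: fold axis h@4; visible region now rows[4,8) x cols[0,16) = 4x16
Op 2 fold_up: fold axis h@6; visible region now rows[4,6) x cols[0,16) = 2x16
Op 3 fold_down: fold axis h@5; visible region now rows[5,6) x cols[0,16) = 1x16
Op 4 cut(0, 1): punch at orig (5,1); cuts so far [(5, 1)]; region rows[5,6) x cols[0,16) = 1x16
Unfold 1 (reflect across h@5): 2 holes -> [(4, 1), (5, 1)]
Unfold 2 (reflect across h@6): 4 holes -> [(4, 1), (5, 1), (6, 1), (7, 1)]
Unfold 3 (reflect across h@4): 8 holes -> [(0, 1), (1, 1), (2, 1), (3, 1), (4, 1), (5, 1), (6, 1), (7, 1)]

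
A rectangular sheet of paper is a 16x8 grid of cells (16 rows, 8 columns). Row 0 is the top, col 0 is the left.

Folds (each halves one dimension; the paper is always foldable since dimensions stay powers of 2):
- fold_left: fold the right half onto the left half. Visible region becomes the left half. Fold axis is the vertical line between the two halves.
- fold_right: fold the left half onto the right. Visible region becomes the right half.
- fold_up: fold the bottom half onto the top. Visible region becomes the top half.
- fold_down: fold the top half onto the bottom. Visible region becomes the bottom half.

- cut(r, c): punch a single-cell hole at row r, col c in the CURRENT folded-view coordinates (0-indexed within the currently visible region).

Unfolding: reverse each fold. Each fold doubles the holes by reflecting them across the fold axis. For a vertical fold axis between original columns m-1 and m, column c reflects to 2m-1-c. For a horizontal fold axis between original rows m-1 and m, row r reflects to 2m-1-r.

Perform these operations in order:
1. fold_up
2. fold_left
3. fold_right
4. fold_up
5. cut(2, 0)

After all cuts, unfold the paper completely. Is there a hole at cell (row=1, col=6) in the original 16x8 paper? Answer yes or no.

Answer: no

Derivation:
Op 1 fold_up: fold axis h@8; visible region now rows[0,8) x cols[0,8) = 8x8
Op 2 fold_left: fold axis v@4; visible region now rows[0,8) x cols[0,4) = 8x4
Op 3 fold_right: fold axis v@2; visible region now rows[0,8) x cols[2,4) = 8x2
Op 4 fold_up: fold axis h@4; visible region now rows[0,4) x cols[2,4) = 4x2
Op 5 cut(2, 0): punch at orig (2,2); cuts so far [(2, 2)]; region rows[0,4) x cols[2,4) = 4x2
Unfold 1 (reflect across h@4): 2 holes -> [(2, 2), (5, 2)]
Unfold 2 (reflect across v@2): 4 holes -> [(2, 1), (2, 2), (5, 1), (5, 2)]
Unfold 3 (reflect across v@4): 8 holes -> [(2, 1), (2, 2), (2, 5), (2, 6), (5, 1), (5, 2), (5, 5), (5, 6)]
Unfold 4 (reflect across h@8): 16 holes -> [(2, 1), (2, 2), (2, 5), (2, 6), (5, 1), (5, 2), (5, 5), (5, 6), (10, 1), (10, 2), (10, 5), (10, 6), (13, 1), (13, 2), (13, 5), (13, 6)]
Holes: [(2, 1), (2, 2), (2, 5), (2, 6), (5, 1), (5, 2), (5, 5), (5, 6), (10, 1), (10, 2), (10, 5), (10, 6), (13, 1), (13, 2), (13, 5), (13, 6)]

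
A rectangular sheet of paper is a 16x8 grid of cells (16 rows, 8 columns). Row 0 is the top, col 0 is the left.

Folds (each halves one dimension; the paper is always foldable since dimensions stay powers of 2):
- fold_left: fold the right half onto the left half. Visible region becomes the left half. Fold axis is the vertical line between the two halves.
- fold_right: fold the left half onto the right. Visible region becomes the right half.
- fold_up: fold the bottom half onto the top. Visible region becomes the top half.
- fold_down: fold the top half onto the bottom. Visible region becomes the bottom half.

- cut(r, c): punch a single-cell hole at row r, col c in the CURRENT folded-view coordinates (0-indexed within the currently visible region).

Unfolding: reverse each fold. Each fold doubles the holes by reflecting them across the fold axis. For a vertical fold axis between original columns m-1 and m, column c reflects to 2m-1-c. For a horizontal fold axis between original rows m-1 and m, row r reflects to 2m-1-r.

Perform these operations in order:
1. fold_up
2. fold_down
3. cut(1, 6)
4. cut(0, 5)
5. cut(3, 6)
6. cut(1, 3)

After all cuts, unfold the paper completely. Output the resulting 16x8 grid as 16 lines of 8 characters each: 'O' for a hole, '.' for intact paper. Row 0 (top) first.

Op 1 fold_up: fold axis h@8; visible region now rows[0,8) x cols[0,8) = 8x8
Op 2 fold_down: fold axis h@4; visible region now rows[4,8) x cols[0,8) = 4x8
Op 3 cut(1, 6): punch at orig (5,6); cuts so far [(5, 6)]; region rows[4,8) x cols[0,8) = 4x8
Op 4 cut(0, 5): punch at orig (4,5); cuts so far [(4, 5), (5, 6)]; region rows[4,8) x cols[0,8) = 4x8
Op 5 cut(3, 6): punch at orig (7,6); cuts so far [(4, 5), (5, 6), (7, 6)]; region rows[4,8) x cols[0,8) = 4x8
Op 6 cut(1, 3): punch at orig (5,3); cuts so far [(4, 5), (5, 3), (5, 6), (7, 6)]; region rows[4,8) x cols[0,8) = 4x8
Unfold 1 (reflect across h@4): 8 holes -> [(0, 6), (2, 3), (2, 6), (3, 5), (4, 5), (5, 3), (5, 6), (7, 6)]
Unfold 2 (reflect across h@8): 16 holes -> [(0, 6), (2, 3), (2, 6), (3, 5), (4, 5), (5, 3), (5, 6), (7, 6), (8, 6), (10, 3), (10, 6), (11, 5), (12, 5), (13, 3), (13, 6), (15, 6)]

Answer: ......O.
........
...O..O.
.....O..
.....O..
...O..O.
........
......O.
......O.
........
...O..O.
.....O..
.....O..
...O..O.
........
......O.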